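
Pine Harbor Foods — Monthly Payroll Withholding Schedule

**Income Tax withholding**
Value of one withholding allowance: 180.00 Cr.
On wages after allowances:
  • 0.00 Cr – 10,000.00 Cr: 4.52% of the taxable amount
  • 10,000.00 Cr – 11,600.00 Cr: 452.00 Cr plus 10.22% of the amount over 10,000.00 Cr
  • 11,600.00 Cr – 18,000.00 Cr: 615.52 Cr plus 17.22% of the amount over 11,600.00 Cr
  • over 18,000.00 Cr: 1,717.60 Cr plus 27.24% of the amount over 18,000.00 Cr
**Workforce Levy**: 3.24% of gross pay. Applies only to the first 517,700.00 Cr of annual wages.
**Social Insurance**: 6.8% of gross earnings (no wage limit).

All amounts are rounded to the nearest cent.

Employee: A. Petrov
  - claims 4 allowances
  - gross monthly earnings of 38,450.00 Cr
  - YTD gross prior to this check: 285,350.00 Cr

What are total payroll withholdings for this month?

Income Tax: taxable = 38,450.00 Cr − 4×180.00 Cr = 37,730.00 Cr
  1,717.60 Cr + 27.24% × (37,730.00 Cr − 18,000.00 Cr) = 1,717.60 Cr + 27.24% × 19,730.00 Cr = 7,092.05 Cr
Workforce Levy: 3.24% × 38,450.00 Cr = 1,245.78 Cr
Social Insurance: 6.8% × 38,450.00 Cr = 2,614.60 Cr
Total: 7,092.05 Cr + 1,245.78 Cr + 2,614.60 Cr = 10,952.43 Cr

10,952.43 Cr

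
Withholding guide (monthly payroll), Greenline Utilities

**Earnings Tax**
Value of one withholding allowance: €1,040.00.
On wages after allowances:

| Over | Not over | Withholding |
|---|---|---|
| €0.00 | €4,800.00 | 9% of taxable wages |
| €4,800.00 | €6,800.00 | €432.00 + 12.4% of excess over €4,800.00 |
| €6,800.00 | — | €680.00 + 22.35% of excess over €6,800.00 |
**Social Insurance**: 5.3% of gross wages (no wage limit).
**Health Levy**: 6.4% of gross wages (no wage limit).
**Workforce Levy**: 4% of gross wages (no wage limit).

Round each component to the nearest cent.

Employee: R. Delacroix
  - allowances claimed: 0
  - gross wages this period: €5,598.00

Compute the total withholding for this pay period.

Earnings Tax: taxable = €5,598.00
  €432.00 + 12.4% × (€5,598.00 − €4,800.00) = €432.00 + 12.4% × €798.00 = €530.95
Social Insurance: 5.3% × €5,598.00 = €296.69
Health Levy: 6.4% × €5,598.00 = €358.27
Workforce Levy: 4% × €5,598.00 = €223.92
Total: €530.95 + €296.69 + €358.27 + €223.92 = €1,409.83

€1,409.83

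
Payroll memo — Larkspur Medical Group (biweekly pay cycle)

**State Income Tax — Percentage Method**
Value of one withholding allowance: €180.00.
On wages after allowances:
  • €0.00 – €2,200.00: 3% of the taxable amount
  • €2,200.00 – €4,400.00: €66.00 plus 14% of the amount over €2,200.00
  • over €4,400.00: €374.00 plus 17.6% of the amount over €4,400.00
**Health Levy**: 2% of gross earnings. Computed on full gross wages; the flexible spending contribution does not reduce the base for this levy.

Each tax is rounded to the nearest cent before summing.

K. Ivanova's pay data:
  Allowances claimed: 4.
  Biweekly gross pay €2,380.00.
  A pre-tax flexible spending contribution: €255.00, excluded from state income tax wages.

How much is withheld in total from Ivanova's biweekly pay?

State Income Tax: taxable = €2,380.00 − €255.00 − 4×€180.00 = €1,405.00
  3% × €1,405.00 = €42.15
Health Levy: 2% × €2,380.00 = €47.60
Total: €42.15 + €47.60 = €89.75

€89.75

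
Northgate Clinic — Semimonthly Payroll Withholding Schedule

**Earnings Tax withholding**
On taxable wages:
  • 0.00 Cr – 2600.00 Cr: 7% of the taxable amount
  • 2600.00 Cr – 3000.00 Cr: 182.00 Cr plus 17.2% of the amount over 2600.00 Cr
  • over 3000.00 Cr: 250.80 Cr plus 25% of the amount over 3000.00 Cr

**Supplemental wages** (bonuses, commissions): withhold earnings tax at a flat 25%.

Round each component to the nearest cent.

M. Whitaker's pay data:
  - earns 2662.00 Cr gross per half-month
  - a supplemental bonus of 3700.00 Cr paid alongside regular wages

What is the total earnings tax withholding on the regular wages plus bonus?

1117.66 Cr

Earnings Tax: taxable = 2662.00 Cr
  182.00 Cr + 17.2% × (2662.00 Cr − 2600.00 Cr) = 182.00 Cr + 17.2% × 62.00 Cr = 192.66 Cr
Supplemental (25% flat on bonus): 25% × 3700.00 Cr = 925.00 Cr
Total earnings tax: 192.66 Cr + 925.00 Cr = 1117.66 Cr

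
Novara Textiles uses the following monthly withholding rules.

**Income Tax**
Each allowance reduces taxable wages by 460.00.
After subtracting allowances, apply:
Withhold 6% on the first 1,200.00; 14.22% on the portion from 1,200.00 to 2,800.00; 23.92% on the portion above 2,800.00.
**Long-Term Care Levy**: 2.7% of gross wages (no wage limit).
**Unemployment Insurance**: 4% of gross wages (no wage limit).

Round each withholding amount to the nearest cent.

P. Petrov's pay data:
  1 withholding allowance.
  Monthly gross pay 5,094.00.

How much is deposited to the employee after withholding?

4,014.49

Income Tax: taxable = 5,094.00 − 1×460.00 = 4,634.00
  299.52 + 23.92% × (4,634.00 − 2,800.00) = 299.52 + 23.92% × 1,834.00 = 738.21
Long-Term Care Levy: 2.7% × 5,094.00 = 137.54
Unemployment Insurance: 4% × 5,094.00 = 203.76
Total withheld: 738.21 + 137.54 + 203.76 = 1,079.51
Net pay: 5,094.00 − 1,079.51 = 4,014.49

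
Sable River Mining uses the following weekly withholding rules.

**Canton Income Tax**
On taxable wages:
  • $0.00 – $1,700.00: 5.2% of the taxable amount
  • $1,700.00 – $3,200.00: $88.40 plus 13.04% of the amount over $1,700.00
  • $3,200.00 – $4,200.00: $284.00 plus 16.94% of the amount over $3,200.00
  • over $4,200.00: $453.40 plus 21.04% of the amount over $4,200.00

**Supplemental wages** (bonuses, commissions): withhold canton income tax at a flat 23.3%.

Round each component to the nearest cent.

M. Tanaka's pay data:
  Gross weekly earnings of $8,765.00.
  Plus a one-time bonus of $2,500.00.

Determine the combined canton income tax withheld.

$1,996.38

Canton Income Tax: taxable = $8,765.00
  $453.40 + 21.04% × ($8,765.00 − $4,200.00) = $453.40 + 21.04% × $4,565.00 = $1,413.88
Supplemental (23.3% flat on bonus): 23.3% × $2,500.00 = $582.50
Total canton income tax: $1,413.88 + $582.50 = $1,996.38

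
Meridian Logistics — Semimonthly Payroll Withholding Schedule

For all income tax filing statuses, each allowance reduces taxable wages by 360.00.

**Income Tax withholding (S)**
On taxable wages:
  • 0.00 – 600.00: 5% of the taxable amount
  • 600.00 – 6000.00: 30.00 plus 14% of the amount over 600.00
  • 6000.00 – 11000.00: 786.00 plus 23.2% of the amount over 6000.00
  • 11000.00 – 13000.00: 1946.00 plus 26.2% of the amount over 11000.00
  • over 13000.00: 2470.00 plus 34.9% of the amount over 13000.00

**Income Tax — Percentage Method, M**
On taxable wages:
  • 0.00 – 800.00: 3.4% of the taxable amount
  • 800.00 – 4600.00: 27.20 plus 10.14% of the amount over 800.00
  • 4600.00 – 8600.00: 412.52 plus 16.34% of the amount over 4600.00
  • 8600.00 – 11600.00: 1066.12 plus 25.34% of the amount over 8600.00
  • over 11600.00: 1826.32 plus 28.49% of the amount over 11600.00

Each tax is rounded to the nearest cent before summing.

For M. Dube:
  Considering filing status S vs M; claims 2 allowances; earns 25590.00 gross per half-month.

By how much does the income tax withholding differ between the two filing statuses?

1005.69

Income Tax (S): taxable = 25590.00 − 2×360.00 = 24870.00
  2470.00 + 34.9% × (24870.00 − 13000.00) = 2470.00 + 34.9% × 11870.00 = 6612.63
Income Tax (M): taxable = 25590.00 − 2×360.00 = 24870.00
  1826.32 + 28.49% × (24870.00 − 11600.00) = 1826.32 + 28.49% × 13270.00 = 5606.94
Difference: |6612.63 − 5606.94| = 1005.69 (higher under S)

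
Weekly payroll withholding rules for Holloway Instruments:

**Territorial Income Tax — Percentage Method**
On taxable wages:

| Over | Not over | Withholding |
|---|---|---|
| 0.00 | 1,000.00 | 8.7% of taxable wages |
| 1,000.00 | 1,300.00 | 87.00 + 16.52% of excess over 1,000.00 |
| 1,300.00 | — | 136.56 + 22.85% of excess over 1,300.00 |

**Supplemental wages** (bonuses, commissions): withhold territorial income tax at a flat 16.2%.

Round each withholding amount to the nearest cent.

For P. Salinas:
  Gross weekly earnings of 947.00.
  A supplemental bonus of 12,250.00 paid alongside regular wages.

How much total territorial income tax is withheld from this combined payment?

2,066.89

Territorial Income Tax: taxable = 947.00
  8.7% × 947.00 = 82.39
Supplemental (16.2% flat on bonus): 16.2% × 12,250.00 = 1,984.50
Total territorial income tax: 82.39 + 1,984.50 = 2,066.89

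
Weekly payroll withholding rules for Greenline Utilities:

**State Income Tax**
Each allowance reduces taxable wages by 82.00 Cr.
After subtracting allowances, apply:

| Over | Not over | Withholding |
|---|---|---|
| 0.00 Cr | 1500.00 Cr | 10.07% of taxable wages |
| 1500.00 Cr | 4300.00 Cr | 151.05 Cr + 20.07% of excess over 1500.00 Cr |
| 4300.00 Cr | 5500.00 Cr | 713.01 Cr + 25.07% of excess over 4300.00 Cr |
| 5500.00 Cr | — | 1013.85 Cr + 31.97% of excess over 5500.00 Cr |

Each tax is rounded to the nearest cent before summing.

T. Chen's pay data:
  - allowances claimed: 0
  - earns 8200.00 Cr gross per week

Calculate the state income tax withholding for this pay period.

State Income Tax: taxable = 8200.00 Cr
  1013.85 Cr + 31.97% × (8200.00 Cr − 5500.00 Cr) = 1013.85 Cr + 31.97% × 2700.00 Cr = 1877.04 Cr

1877.04 Cr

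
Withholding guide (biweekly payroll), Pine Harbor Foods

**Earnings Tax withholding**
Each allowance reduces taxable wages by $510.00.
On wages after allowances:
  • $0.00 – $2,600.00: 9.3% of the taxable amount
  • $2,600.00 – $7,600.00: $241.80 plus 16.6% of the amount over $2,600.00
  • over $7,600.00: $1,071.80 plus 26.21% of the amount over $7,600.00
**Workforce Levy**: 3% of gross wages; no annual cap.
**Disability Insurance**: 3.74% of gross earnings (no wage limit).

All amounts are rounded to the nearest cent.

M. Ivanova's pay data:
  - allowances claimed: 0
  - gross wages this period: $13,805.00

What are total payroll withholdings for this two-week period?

$3,628.59

Earnings Tax: taxable = $13,805.00
  $1,071.80 + 26.21% × ($13,805.00 − $7,600.00) = $1,071.80 + 26.21% × $6,205.00 = $2,698.13
Workforce Levy: 3% × $13,805.00 = $414.15
Disability Insurance: 3.74% × $13,805.00 = $516.31
Total: $2,698.13 + $414.15 + $516.31 = $3,628.59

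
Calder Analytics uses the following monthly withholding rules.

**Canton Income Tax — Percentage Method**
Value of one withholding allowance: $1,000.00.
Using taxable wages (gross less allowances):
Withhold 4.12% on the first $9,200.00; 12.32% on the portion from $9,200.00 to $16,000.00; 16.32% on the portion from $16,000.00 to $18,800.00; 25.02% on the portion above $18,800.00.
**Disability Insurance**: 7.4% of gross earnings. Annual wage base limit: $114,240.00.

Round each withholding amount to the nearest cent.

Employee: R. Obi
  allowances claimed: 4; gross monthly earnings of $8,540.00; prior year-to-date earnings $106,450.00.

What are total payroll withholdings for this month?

Canton Income Tax: taxable = $8,540.00 − 4×$1,000.00 = $4,540.00
  4.12% × $4,540.00 = $187.05
Disability Insurance: cap $114,240.00 − YTD $106,450.00 = $7,790.00 subject; 7.4% × $7,790.00 = $576.46
Total: $187.05 + $576.46 = $763.51

$763.51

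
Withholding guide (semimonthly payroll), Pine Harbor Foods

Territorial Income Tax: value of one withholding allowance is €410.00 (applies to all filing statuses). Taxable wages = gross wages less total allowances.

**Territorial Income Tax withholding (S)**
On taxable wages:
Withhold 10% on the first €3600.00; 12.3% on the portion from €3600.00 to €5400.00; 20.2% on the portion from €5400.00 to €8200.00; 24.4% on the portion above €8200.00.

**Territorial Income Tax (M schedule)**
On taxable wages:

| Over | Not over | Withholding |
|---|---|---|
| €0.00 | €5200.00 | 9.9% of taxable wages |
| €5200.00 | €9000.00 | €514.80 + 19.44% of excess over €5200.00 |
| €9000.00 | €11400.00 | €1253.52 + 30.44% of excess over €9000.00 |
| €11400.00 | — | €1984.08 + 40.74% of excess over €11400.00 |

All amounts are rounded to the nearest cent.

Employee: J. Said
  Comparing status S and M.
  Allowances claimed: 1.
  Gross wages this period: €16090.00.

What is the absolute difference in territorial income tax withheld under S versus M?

€755.63

Territorial Income Tax (S): taxable = €16090.00 − 1×€410.00 = €15680.00
  €1147.00 + 24.4% × (€15680.00 − €8200.00) = €1147.00 + 24.4% × €7480.00 = €2972.12
Territorial Income Tax (M): taxable = €16090.00 − 1×€410.00 = €15680.00
  €1984.08 + 40.74% × (€15680.00 − €11400.00) = €1984.08 + 40.74% × €4280.00 = €3727.75
Difference: |€2972.12 − €3727.75| = €755.63 (higher under M)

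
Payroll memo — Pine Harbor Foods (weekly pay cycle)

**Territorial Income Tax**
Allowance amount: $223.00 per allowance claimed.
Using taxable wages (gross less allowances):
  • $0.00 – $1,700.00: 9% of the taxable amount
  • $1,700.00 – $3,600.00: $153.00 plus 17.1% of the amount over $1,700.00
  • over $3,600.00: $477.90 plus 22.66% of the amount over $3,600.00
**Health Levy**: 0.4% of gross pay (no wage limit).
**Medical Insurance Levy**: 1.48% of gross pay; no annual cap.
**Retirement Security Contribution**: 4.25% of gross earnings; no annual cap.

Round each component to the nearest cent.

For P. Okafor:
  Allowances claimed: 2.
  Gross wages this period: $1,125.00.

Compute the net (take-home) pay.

Territorial Income Tax: taxable = $1,125.00 − 2×$223.00 = $679.00
  9% × $679.00 = $61.11
Health Levy: 0.4% × $1,125.00 = $4.50
Medical Insurance Levy: 1.48% × $1,125.00 = $16.65
Retirement Security Contribution: 4.25% × $1,125.00 = $47.81
Total withheld: $61.11 + $4.50 + $16.65 + $47.81 = $130.07
Net pay: $1,125.00 − $130.07 = $994.93

$994.93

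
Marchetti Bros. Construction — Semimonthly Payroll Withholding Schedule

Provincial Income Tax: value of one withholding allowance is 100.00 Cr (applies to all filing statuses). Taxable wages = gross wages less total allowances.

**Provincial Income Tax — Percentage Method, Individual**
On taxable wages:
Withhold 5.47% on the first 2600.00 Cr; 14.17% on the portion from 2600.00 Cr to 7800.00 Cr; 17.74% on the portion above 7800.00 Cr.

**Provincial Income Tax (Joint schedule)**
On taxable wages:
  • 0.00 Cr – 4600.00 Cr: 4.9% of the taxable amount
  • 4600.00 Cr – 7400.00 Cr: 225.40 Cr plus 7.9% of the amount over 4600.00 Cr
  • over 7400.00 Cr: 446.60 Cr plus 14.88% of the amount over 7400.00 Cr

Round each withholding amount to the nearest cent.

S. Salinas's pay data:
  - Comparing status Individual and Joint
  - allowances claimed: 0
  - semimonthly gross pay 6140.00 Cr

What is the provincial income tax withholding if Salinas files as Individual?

643.84 Cr

Provincial Income Tax (Individual): taxable = 6140.00 Cr
  142.22 Cr + 14.17% × (6140.00 Cr − 2600.00 Cr) = 142.22 Cr + 14.17% × 3540.00 Cr = 643.84 Cr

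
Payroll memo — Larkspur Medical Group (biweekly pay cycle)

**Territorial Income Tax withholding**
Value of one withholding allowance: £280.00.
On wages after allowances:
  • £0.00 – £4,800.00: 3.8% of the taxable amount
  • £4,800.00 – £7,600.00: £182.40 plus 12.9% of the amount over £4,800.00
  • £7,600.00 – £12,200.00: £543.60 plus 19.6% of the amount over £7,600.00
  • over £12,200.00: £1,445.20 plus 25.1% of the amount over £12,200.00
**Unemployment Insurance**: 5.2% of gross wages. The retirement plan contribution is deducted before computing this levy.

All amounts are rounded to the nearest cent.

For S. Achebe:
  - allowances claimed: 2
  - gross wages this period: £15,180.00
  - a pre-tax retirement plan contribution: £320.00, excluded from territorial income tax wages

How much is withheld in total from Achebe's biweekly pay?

£2,745.02

Territorial Income Tax: taxable = £15,180.00 − £320.00 − 2×£280.00 = £14,300.00
  £1,445.20 + 25.1% × (£14,300.00 − £12,200.00) = £1,445.20 + 25.1% × £2,100.00 = £1,972.30
Unemployment Insurance: 5.2% × £14,860.00 = £772.72
Total: £1,972.30 + £772.72 = £2,745.02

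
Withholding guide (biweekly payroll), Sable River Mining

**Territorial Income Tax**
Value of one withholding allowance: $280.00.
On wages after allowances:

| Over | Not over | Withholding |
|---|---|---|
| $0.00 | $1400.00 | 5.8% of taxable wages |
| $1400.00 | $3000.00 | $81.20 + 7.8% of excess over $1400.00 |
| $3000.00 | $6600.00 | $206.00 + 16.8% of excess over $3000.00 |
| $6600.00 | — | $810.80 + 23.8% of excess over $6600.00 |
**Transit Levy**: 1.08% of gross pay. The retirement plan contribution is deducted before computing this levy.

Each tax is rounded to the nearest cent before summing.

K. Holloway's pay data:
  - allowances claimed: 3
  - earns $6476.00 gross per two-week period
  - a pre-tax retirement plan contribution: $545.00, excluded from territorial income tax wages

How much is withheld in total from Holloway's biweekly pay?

$621.34

Territorial Income Tax: taxable = $6476.00 − $545.00 − 3×$280.00 = $5091.00
  $206.00 + 16.8% × ($5091.00 − $3000.00) = $206.00 + 16.8% × $2091.00 = $557.29
Transit Levy: 1.08% × $5931.00 = $64.05
Total: $557.29 + $64.05 = $621.34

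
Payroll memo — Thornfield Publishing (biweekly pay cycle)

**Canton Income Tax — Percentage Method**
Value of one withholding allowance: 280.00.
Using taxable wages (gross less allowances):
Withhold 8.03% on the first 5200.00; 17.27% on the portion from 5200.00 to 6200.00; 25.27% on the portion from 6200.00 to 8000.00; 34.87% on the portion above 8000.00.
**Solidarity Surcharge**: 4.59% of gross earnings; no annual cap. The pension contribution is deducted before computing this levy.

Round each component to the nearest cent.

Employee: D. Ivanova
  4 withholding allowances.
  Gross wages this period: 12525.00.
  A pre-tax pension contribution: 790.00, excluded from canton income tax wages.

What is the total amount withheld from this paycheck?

2495.61

Canton Income Tax: taxable = 12525.00 − 790.00 − 4×280.00 = 10615.00
  1045.12 + 34.87% × (10615.00 − 8000.00) = 1045.12 + 34.87% × 2615.00 = 1956.97
Solidarity Surcharge: 4.59% × 11735.00 = 538.64
Total: 1956.97 + 538.64 = 2495.61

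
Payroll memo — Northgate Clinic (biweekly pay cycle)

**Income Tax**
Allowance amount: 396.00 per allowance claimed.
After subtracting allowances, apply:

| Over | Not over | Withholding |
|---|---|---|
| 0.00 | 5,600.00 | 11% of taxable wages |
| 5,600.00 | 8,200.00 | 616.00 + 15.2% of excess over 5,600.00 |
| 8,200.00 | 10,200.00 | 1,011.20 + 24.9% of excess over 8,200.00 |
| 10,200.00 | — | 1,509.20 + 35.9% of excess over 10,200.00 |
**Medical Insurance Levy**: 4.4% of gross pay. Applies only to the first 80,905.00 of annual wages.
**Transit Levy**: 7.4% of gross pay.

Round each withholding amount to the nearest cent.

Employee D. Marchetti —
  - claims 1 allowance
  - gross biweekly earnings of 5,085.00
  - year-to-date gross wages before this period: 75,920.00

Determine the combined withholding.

Income Tax: taxable = 5,085.00 − 1×396.00 = 4,689.00
  11% × 4,689.00 = 515.79
Medical Insurance Levy: cap 80,905.00 − YTD 75,920.00 = 4,985.00 subject; 4.4% × 4,985.00 = 219.34
Transit Levy: 7.4% × 5,085.00 = 376.29
Total: 515.79 + 219.34 + 376.29 = 1,111.42

1,111.42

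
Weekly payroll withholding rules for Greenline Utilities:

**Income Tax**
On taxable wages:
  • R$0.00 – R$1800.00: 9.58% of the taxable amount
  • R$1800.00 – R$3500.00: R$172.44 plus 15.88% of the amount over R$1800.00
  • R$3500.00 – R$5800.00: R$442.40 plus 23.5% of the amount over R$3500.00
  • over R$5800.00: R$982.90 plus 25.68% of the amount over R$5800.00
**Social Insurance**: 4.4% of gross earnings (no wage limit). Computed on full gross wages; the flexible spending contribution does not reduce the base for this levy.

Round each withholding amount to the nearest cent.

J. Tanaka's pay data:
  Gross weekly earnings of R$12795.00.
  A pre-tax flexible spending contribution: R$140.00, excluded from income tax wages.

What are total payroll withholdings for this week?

Income Tax: taxable = R$12795.00 − R$140.00 = R$12655.00
  R$982.90 + 25.68% × (R$12655.00 − R$5800.00) = R$982.90 + 25.68% × R$6855.00 = R$2743.26
Social Insurance: 4.4% × R$12795.00 = R$562.98
Total: R$2743.26 + R$562.98 = R$3306.24

R$3306.24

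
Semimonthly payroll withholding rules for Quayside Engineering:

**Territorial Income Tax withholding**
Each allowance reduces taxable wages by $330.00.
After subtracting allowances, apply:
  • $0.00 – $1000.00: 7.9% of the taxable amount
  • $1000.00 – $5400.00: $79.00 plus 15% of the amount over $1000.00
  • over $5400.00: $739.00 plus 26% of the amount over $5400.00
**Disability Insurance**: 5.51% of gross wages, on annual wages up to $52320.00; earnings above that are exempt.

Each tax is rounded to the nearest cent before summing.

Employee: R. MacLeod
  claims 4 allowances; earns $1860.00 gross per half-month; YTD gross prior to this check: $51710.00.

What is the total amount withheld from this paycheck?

$76.27

Territorial Income Tax: taxable = $1860.00 − 4×$330.00 = $540.00
  7.9% × $540.00 = $42.66
Disability Insurance: cap $52320.00 − YTD $51710.00 = $610.00 subject; 5.51% × $610.00 = $33.61
Total: $42.66 + $33.61 = $76.27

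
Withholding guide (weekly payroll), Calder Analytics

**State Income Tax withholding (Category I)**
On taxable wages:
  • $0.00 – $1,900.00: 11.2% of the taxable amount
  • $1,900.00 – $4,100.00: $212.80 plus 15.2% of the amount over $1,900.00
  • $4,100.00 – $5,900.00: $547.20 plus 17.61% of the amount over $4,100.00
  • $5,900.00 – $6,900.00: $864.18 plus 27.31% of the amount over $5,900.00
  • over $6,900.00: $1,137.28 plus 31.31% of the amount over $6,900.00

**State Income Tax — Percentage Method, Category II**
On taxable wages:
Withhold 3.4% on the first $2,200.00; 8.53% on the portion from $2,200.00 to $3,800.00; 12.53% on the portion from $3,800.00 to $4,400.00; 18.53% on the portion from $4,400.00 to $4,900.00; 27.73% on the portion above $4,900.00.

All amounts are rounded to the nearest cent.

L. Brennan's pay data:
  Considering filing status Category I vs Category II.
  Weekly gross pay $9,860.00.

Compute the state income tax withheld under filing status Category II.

State Income Tax (Category II): taxable = $9,860.00
  $379.11 + 27.73% × ($9,860.00 − $4,900.00) = $379.11 + 27.73% × $4,960.00 = $1,754.52

$1,754.52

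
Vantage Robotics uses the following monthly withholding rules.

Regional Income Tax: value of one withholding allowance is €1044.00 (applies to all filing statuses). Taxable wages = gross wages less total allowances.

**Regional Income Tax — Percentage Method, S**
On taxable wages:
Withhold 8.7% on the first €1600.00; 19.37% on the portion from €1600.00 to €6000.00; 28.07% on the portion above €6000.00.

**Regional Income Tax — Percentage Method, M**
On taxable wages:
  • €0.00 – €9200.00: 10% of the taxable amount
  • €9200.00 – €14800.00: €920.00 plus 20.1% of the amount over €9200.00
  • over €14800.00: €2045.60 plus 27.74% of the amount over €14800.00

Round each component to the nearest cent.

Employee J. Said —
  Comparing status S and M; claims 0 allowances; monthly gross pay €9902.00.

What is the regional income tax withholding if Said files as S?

€2086.77

Regional Income Tax (S): taxable = €9902.00
  €991.48 + 28.07% × (€9902.00 − €6000.00) = €991.48 + 28.07% × €3902.00 = €2086.77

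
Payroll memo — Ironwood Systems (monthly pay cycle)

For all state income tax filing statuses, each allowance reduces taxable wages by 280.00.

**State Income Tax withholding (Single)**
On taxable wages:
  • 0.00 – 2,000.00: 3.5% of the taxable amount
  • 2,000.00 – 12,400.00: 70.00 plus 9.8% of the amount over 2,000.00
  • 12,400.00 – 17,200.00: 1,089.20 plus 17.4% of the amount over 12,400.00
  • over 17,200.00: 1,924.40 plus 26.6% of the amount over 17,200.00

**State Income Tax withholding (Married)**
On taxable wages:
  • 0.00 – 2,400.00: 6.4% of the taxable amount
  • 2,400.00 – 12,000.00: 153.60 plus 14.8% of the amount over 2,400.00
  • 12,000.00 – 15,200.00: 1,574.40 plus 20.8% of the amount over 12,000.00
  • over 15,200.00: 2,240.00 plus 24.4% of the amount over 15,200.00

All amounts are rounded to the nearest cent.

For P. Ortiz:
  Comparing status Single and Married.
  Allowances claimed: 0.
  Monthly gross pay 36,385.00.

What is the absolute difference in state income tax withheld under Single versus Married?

381.53

State Income Tax (Single): taxable = 36,385.00
  1,924.40 + 26.6% × (36,385.00 − 17,200.00) = 1,924.40 + 26.6% × 19,185.00 = 7,027.61
State Income Tax (Married): taxable = 36,385.00
  2,240.00 + 24.4% × (36,385.00 − 15,200.00) = 2,240.00 + 24.4% × 21,185.00 = 7,409.14
Difference: |7,027.61 − 7,409.14| = 381.53 (higher under Married)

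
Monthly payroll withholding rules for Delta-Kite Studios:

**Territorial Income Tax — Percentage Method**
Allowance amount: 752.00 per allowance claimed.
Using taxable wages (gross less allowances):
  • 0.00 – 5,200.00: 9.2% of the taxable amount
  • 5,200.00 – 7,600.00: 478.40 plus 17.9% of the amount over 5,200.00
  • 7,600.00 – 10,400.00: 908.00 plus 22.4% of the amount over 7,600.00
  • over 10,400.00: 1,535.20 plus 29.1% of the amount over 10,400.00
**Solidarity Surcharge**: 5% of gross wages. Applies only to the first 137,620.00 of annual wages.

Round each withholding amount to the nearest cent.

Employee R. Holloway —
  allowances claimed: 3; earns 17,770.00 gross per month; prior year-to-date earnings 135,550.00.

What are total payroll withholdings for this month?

Territorial Income Tax: taxable = 17,770.00 − 3×752.00 = 15,514.00
  1,535.20 + 29.1% × (15,514.00 − 10,400.00) = 1,535.20 + 29.1% × 5,114.00 = 3,023.37
Solidarity Surcharge: cap 137,620.00 − YTD 135,550.00 = 2,070.00 subject; 5% × 2,070.00 = 103.50
Total: 3,023.37 + 103.50 = 3,126.87

3,126.87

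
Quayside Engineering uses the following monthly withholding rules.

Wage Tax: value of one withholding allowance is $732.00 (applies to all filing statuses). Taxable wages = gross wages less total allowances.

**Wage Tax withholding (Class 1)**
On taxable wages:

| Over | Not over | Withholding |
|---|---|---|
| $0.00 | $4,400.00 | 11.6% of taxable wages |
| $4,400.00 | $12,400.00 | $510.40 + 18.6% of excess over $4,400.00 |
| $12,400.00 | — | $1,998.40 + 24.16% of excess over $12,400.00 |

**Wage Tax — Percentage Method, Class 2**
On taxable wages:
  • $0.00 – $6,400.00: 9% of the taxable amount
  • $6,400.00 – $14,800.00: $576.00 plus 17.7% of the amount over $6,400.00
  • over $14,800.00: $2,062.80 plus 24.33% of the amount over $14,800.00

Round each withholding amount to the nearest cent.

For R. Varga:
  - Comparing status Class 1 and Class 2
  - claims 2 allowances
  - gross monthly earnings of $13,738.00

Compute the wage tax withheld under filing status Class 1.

Wage Tax (Class 1): taxable = $13,738.00 − 2×$732.00 = $12,274.00
  $510.40 + 18.6% × ($12,274.00 − $4,400.00) = $510.40 + 18.6% × $7,874.00 = $1,974.96

$1,974.96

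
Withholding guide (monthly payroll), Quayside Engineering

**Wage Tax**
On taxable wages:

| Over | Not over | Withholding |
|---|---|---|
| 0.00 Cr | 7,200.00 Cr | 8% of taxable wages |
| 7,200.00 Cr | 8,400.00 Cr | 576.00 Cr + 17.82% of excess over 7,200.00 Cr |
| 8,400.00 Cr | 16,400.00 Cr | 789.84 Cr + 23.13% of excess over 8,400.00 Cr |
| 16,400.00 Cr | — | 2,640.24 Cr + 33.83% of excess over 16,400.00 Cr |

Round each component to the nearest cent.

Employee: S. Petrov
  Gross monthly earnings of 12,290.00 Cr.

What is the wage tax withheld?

Wage Tax: taxable = 12,290.00 Cr
  789.84 Cr + 23.13% × (12,290.00 Cr − 8,400.00 Cr) = 789.84 Cr + 23.13% × 3,890.00 Cr = 1,689.60 Cr

1,689.60 Cr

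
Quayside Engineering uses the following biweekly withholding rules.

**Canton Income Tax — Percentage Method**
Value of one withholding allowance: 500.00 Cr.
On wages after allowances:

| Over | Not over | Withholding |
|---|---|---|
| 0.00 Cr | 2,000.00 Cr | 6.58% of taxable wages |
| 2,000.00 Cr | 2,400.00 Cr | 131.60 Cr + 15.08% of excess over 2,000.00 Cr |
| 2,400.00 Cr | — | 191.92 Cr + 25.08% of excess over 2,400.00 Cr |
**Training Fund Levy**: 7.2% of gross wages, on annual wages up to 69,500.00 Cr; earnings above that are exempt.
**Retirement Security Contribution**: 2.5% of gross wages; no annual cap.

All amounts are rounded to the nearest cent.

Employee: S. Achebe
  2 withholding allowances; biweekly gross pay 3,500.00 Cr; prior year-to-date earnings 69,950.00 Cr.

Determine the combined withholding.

Canton Income Tax: taxable = 3,500.00 Cr − 2×500.00 Cr = 2,500.00 Cr
  191.92 Cr + 25.08% × (2,500.00 Cr − 2,400.00 Cr) = 191.92 Cr + 25.08% × 100.00 Cr = 217.00 Cr
Training Fund Levy: YTD 69,950.00 Cr ≥ cap 69,500.00 Cr → 0.00 Cr
Retirement Security Contribution: 2.5% × 3,500.00 Cr = 87.50 Cr
Total: 217.00 Cr + 0.00 Cr + 87.50 Cr = 304.50 Cr

304.50 Cr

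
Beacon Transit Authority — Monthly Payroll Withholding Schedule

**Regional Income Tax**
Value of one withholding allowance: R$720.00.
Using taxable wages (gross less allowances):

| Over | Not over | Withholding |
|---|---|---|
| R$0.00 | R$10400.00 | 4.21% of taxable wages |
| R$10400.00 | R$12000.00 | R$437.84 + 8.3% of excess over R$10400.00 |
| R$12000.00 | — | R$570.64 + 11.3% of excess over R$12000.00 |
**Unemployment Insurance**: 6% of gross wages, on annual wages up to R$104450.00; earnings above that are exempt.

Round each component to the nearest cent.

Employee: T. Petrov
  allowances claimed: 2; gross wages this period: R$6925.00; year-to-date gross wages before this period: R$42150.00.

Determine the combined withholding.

R$646.42

Regional Income Tax: taxable = R$6925.00 − 2×R$720.00 = R$5485.00
  4.21% × R$5485.00 = R$230.92
Unemployment Insurance: 6% × R$6925.00 = R$415.50
Total: R$230.92 + R$415.50 = R$646.42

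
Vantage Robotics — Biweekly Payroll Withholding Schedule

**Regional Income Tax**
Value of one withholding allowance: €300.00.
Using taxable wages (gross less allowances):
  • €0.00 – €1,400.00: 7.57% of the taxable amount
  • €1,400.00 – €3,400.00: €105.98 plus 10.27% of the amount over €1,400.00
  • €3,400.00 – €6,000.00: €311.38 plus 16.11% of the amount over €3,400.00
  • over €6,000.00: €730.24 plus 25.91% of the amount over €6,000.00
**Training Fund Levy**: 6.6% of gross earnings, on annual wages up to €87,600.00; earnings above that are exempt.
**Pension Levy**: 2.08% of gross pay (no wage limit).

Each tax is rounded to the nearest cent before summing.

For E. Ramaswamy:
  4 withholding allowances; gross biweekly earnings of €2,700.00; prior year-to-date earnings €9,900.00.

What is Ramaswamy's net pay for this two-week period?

€2,349.39

Regional Income Tax: taxable = €2,700.00 − 4×€300.00 = €1,500.00
  €105.98 + 10.27% × (€1,500.00 − €1,400.00) = €105.98 + 10.27% × €100.00 = €116.25
Training Fund Levy: 6.6% × €2,700.00 = €178.20
Pension Levy: 2.08% × €2,700.00 = €56.16
Total withheld: €116.25 + €178.20 + €56.16 = €350.61
Net pay: €2,700.00 − €350.61 = €2,349.39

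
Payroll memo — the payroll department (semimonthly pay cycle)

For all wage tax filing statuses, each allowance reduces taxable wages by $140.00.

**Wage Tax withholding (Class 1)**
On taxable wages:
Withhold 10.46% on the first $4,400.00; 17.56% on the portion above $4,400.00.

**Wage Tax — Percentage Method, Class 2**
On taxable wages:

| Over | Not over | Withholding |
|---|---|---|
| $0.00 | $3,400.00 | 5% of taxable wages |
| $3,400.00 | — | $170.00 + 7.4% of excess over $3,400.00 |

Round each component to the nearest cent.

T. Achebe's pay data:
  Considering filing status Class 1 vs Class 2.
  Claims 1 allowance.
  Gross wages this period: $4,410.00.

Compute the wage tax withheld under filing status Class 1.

$446.64

Wage Tax (Class 1): taxable = $4,410.00 − 1×$140.00 = $4,270.00
  10.46% × $4,270.00 = $446.64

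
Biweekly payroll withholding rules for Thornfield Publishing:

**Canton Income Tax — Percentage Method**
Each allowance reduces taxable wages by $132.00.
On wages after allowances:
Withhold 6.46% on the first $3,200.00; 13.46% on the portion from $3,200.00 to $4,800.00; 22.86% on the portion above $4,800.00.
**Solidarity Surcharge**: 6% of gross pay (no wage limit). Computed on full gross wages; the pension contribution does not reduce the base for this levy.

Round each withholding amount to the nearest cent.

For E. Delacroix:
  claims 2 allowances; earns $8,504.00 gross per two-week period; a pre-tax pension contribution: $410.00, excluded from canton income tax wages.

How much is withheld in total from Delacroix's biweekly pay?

Canton Income Tax: taxable = $8,504.00 − $410.00 − 2×$132.00 = $7,830.00
  $422.08 + 22.86% × ($7,830.00 − $4,800.00) = $422.08 + 22.86% × $3,030.00 = $1,114.74
Solidarity Surcharge: 6% × $8,504.00 = $510.24
Total: $1,114.74 + $510.24 = $1,624.98

$1,624.98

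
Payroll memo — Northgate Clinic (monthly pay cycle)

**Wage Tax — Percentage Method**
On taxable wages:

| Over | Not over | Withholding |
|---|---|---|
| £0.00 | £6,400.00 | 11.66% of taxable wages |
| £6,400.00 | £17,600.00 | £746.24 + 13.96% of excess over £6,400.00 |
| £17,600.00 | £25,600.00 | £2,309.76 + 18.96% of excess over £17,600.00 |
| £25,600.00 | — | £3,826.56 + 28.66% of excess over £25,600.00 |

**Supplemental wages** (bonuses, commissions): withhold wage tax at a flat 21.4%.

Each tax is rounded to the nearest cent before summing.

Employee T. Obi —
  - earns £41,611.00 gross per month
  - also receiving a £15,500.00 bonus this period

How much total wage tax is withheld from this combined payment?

Wage Tax: taxable = £41,611.00
  £3,826.56 + 28.66% × (£41,611.00 − £25,600.00) = £3,826.56 + 28.66% × £16,011.00 = £8,415.31
Supplemental (21.4% flat on bonus): 21.4% × £15,500.00 = £3,317.00
Total wage tax: £8,415.31 + £3,317.00 = £11,732.31

£11,732.31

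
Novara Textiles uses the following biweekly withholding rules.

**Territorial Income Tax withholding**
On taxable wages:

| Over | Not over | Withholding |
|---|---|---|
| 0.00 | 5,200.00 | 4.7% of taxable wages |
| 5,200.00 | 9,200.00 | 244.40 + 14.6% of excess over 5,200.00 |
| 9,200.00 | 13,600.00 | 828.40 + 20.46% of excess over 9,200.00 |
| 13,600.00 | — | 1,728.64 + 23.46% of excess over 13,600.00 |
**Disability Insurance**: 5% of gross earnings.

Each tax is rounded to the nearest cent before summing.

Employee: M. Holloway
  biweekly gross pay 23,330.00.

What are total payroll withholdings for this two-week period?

5,177.80

Territorial Income Tax: taxable = 23,330.00
  1,728.64 + 23.46% × (23,330.00 − 13,600.00) = 1,728.64 + 23.46% × 9,730.00 = 4,011.30
Disability Insurance: 5% × 23,330.00 = 1,166.50
Total: 4,011.30 + 1,166.50 = 5,177.80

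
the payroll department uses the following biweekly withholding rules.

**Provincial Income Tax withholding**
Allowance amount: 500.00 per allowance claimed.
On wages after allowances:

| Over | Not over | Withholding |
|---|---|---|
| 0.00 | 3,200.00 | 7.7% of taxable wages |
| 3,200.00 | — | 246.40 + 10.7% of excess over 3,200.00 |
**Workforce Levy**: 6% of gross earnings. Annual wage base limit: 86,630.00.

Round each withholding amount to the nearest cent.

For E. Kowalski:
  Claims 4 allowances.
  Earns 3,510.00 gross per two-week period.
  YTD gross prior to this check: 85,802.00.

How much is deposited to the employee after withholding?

3,344.05

Provincial Income Tax: taxable = 3,510.00 − 4×500.00 = 1,510.00
  7.7% × 1,510.00 = 116.27
Workforce Levy: cap 86,630.00 − YTD 85,802.00 = 828.00 subject; 6% × 828.00 = 49.68
Total withheld: 116.27 + 49.68 = 165.95
Net pay: 3,510.00 − 165.95 = 3,344.05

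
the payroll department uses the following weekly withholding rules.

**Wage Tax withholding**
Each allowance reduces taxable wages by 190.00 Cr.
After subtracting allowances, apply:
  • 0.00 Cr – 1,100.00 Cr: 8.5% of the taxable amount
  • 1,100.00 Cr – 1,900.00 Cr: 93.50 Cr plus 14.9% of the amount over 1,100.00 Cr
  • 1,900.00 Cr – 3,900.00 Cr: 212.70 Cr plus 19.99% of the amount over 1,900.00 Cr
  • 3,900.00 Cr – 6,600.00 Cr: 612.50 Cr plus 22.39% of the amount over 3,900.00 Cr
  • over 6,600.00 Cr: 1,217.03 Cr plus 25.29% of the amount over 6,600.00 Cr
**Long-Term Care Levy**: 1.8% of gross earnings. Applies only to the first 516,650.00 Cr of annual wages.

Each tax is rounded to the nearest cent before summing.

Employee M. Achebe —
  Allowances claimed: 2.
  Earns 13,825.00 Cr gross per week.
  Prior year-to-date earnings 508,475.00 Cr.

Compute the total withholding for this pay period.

Wage Tax: taxable = 13,825.00 Cr − 2×190.00 Cr = 13,445.00 Cr
  1,217.03 Cr + 25.29% × (13,445.00 Cr − 6,600.00 Cr) = 1,217.03 Cr + 25.29% × 6,845.00 Cr = 2,948.13 Cr
Long-Term Care Levy: cap 516,650.00 Cr − YTD 508,475.00 Cr = 8,175.00 Cr subject; 1.8% × 8,175.00 Cr = 147.15 Cr
Total: 2,948.13 Cr + 147.15 Cr = 3,095.28 Cr

3,095.28 Cr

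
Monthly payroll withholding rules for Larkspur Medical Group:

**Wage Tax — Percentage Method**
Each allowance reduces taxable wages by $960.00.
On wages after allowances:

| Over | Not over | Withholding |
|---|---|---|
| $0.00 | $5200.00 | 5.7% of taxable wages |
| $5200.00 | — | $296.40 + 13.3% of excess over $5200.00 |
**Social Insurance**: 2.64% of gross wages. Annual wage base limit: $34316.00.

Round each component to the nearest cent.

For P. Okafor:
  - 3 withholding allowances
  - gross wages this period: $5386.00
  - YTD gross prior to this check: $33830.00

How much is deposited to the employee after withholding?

Wage Tax: taxable = $5386.00 − 3×$960.00 = $2506.00
  5.7% × $2506.00 = $142.84
Social Insurance: cap $34316.00 − YTD $33830.00 = $486.00 subject; 2.64% × $486.00 = $12.83
Total withheld: $142.84 + $12.83 = $155.67
Net pay: $5386.00 − $155.67 = $5230.33

$5230.33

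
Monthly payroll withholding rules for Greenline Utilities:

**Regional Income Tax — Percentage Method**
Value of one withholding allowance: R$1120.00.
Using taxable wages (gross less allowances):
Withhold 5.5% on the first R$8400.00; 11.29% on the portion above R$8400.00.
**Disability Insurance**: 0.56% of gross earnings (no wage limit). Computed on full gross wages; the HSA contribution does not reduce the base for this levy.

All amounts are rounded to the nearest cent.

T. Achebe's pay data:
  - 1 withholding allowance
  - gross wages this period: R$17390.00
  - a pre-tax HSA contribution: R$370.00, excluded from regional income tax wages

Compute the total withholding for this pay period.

Regional Income Tax: taxable = R$17390.00 − R$370.00 − 1×R$1120.00 = R$15900.00
  R$462.00 + 11.29% × (R$15900.00 − R$8400.00) = R$462.00 + 11.29% × R$7500.00 = R$1308.75
Disability Insurance: 0.56% × R$17390.00 = R$97.38
Total: R$1308.75 + R$97.38 = R$1406.13

R$1406.13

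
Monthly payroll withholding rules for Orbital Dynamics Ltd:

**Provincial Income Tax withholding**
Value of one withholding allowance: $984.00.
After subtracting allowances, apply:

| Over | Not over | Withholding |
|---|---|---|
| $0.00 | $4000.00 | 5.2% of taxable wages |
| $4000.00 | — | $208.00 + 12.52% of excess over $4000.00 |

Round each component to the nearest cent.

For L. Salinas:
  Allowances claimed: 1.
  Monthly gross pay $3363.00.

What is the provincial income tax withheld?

$123.71

Provincial Income Tax: taxable = $3363.00 − 1×$984.00 = $2379.00
  5.2% × $2379.00 = $123.71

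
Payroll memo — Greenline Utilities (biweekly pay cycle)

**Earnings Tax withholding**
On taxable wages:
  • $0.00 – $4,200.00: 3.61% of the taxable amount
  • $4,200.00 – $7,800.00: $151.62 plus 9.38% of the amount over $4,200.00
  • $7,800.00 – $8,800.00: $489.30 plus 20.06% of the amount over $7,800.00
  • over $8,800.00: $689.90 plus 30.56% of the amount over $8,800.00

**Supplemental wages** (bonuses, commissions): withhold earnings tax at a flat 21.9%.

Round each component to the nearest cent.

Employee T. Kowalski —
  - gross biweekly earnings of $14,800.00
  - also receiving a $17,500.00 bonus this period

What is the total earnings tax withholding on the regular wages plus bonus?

Earnings Tax: taxable = $14,800.00
  $689.90 + 30.56% × ($14,800.00 − $8,800.00) = $689.90 + 30.56% × $6,000.00 = $2,523.50
Supplemental (21.9% flat on bonus): 21.9% × $17,500.00 = $3,832.50
Total earnings tax: $2,523.50 + $3,832.50 = $6,356.00

$6,356.00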